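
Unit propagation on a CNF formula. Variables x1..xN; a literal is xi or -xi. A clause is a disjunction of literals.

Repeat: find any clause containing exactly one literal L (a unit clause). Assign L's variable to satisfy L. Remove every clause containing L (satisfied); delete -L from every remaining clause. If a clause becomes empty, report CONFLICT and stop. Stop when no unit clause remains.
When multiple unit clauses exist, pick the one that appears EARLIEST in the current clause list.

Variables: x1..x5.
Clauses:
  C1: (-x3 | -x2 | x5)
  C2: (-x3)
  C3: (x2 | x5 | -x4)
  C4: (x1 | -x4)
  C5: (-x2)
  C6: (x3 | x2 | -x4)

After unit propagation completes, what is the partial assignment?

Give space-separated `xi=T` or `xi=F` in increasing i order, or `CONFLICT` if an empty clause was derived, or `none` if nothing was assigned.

Answer: x2=F x3=F x4=F

Derivation:
unit clause [-3] forces x3=F; simplify:
  drop 3 from [3, 2, -4] -> [2, -4]
  satisfied 2 clause(s); 4 remain; assigned so far: [3]
unit clause [-2] forces x2=F; simplify:
  drop 2 from [2, 5, -4] -> [5, -4]
  drop 2 from [2, -4] -> [-4]
  satisfied 1 clause(s); 3 remain; assigned so far: [2, 3]
unit clause [-4] forces x4=F; simplify:
  satisfied 3 clause(s); 0 remain; assigned so far: [2, 3, 4]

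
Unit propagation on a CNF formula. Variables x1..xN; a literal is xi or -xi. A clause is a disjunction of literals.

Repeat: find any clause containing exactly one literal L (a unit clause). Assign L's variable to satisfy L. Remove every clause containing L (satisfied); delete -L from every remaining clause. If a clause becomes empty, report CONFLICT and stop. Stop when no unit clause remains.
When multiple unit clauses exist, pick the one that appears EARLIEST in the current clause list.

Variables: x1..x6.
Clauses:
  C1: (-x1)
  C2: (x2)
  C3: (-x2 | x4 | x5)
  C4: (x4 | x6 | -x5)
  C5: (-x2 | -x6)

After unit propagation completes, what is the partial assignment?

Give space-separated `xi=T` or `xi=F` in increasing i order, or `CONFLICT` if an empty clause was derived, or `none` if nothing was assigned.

Answer: x1=F x2=T x6=F

Derivation:
unit clause [-1] forces x1=F; simplify:
  satisfied 1 clause(s); 4 remain; assigned so far: [1]
unit clause [2] forces x2=T; simplify:
  drop -2 from [-2, 4, 5] -> [4, 5]
  drop -2 from [-2, -6] -> [-6]
  satisfied 1 clause(s); 3 remain; assigned so far: [1, 2]
unit clause [-6] forces x6=F; simplify:
  drop 6 from [4, 6, -5] -> [4, -5]
  satisfied 1 clause(s); 2 remain; assigned so far: [1, 2, 6]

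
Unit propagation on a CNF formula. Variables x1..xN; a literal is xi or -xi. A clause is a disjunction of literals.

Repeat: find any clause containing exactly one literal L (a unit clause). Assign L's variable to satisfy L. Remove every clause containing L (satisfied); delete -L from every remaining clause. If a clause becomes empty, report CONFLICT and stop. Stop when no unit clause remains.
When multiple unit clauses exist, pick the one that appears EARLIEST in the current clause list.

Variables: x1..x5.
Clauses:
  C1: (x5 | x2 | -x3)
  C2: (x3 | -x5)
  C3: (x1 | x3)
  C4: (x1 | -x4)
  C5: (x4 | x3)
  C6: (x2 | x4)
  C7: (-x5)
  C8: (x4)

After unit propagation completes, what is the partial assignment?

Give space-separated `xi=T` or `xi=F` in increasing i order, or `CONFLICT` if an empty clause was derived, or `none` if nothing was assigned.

Answer: x1=T x4=T x5=F

Derivation:
unit clause [-5] forces x5=F; simplify:
  drop 5 from [5, 2, -3] -> [2, -3]
  satisfied 2 clause(s); 6 remain; assigned so far: [5]
unit clause [4] forces x4=T; simplify:
  drop -4 from [1, -4] -> [1]
  satisfied 3 clause(s); 3 remain; assigned so far: [4, 5]
unit clause [1] forces x1=T; simplify:
  satisfied 2 clause(s); 1 remain; assigned so far: [1, 4, 5]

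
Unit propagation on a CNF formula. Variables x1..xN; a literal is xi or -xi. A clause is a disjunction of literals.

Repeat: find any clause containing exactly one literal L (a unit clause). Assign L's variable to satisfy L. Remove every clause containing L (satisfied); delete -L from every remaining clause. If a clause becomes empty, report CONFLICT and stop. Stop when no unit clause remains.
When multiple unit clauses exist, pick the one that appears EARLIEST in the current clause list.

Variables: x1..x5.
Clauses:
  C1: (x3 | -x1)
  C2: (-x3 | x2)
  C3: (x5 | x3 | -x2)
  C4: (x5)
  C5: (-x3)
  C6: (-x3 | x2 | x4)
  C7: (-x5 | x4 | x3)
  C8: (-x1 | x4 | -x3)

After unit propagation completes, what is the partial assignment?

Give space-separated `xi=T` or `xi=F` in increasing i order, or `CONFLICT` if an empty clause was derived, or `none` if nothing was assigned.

Answer: x1=F x3=F x4=T x5=T

Derivation:
unit clause [5] forces x5=T; simplify:
  drop -5 from [-5, 4, 3] -> [4, 3]
  satisfied 2 clause(s); 6 remain; assigned so far: [5]
unit clause [-3] forces x3=F; simplify:
  drop 3 from [3, -1] -> [-1]
  drop 3 from [4, 3] -> [4]
  satisfied 4 clause(s); 2 remain; assigned so far: [3, 5]
unit clause [-1] forces x1=F; simplify:
  satisfied 1 clause(s); 1 remain; assigned so far: [1, 3, 5]
unit clause [4] forces x4=T; simplify:
  satisfied 1 clause(s); 0 remain; assigned so far: [1, 3, 4, 5]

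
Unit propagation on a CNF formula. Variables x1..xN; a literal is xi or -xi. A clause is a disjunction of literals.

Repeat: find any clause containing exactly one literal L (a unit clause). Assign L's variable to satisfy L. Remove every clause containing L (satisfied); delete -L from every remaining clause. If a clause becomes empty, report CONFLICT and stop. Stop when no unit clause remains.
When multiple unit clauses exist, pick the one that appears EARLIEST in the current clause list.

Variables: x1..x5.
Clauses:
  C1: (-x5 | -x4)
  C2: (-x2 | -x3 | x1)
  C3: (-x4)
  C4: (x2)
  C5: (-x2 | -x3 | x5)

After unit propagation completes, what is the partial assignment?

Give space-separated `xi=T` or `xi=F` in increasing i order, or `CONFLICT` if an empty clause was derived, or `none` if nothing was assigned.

unit clause [-4] forces x4=F; simplify:
  satisfied 2 clause(s); 3 remain; assigned so far: [4]
unit clause [2] forces x2=T; simplify:
  drop -2 from [-2, -3, 1] -> [-3, 1]
  drop -2 from [-2, -3, 5] -> [-3, 5]
  satisfied 1 clause(s); 2 remain; assigned so far: [2, 4]

Answer: x2=T x4=F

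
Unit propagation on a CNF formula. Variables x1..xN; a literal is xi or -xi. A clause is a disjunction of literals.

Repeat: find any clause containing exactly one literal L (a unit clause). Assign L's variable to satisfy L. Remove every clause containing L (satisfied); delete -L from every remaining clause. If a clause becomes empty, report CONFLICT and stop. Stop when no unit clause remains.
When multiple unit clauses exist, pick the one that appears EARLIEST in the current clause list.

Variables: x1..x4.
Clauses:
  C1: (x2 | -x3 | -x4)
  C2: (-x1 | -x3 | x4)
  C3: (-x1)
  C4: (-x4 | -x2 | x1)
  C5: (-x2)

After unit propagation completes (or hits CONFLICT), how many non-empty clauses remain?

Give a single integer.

unit clause [-1] forces x1=F; simplify:
  drop 1 from [-4, -2, 1] -> [-4, -2]
  satisfied 2 clause(s); 3 remain; assigned so far: [1]
unit clause [-2] forces x2=F; simplify:
  drop 2 from [2, -3, -4] -> [-3, -4]
  satisfied 2 clause(s); 1 remain; assigned so far: [1, 2]

Answer: 1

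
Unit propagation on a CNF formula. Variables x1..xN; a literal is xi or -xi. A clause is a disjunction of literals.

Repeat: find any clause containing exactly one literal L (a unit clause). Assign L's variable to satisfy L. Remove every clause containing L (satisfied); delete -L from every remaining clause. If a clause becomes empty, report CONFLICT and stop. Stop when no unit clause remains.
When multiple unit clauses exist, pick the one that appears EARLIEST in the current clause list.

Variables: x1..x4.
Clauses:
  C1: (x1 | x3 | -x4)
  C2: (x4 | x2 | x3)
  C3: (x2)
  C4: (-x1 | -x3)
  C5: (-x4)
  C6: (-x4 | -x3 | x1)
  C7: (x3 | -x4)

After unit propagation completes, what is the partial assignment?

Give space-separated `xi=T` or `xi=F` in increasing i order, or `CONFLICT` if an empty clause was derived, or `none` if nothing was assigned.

Answer: x2=T x4=F

Derivation:
unit clause [2] forces x2=T; simplify:
  satisfied 2 clause(s); 5 remain; assigned so far: [2]
unit clause [-4] forces x4=F; simplify:
  satisfied 4 clause(s); 1 remain; assigned so far: [2, 4]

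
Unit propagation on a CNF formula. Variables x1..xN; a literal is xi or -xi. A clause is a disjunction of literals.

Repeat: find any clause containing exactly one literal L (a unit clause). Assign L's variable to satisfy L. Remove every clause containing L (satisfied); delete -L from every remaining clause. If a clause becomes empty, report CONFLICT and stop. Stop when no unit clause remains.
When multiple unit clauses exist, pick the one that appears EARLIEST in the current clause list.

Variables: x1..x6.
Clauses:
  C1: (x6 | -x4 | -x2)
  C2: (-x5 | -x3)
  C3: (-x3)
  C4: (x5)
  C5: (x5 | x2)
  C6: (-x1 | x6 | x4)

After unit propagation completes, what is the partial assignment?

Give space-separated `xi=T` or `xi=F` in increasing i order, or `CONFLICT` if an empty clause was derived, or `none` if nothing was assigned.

Answer: x3=F x5=T

Derivation:
unit clause [-3] forces x3=F; simplify:
  satisfied 2 clause(s); 4 remain; assigned so far: [3]
unit clause [5] forces x5=T; simplify:
  satisfied 2 clause(s); 2 remain; assigned so far: [3, 5]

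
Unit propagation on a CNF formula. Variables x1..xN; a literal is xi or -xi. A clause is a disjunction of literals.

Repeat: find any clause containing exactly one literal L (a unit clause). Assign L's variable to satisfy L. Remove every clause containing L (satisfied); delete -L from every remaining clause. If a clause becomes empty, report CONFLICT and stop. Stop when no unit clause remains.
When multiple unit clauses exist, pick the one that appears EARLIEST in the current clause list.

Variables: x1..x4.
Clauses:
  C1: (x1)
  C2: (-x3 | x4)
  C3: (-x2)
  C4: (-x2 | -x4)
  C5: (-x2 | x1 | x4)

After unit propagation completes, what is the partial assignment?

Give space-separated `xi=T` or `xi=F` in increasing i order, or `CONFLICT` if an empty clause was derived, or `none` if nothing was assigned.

Answer: x1=T x2=F

Derivation:
unit clause [1] forces x1=T; simplify:
  satisfied 2 clause(s); 3 remain; assigned so far: [1]
unit clause [-2] forces x2=F; simplify:
  satisfied 2 clause(s); 1 remain; assigned so far: [1, 2]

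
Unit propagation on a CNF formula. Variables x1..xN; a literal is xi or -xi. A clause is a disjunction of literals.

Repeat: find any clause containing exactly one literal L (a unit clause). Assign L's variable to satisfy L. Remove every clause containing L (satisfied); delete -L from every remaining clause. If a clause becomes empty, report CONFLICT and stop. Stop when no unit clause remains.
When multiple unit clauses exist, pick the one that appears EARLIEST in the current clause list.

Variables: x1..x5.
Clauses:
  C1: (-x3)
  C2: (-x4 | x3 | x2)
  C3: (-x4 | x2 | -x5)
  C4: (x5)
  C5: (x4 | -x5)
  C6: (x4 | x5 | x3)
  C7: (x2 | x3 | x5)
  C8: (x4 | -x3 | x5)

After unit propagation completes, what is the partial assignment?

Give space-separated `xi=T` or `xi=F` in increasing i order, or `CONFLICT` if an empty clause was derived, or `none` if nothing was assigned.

unit clause [-3] forces x3=F; simplify:
  drop 3 from [-4, 3, 2] -> [-4, 2]
  drop 3 from [4, 5, 3] -> [4, 5]
  drop 3 from [2, 3, 5] -> [2, 5]
  satisfied 2 clause(s); 6 remain; assigned so far: [3]
unit clause [5] forces x5=T; simplify:
  drop -5 from [-4, 2, -5] -> [-4, 2]
  drop -5 from [4, -5] -> [4]
  satisfied 3 clause(s); 3 remain; assigned so far: [3, 5]
unit clause [4] forces x4=T; simplify:
  drop -4 from [-4, 2] -> [2]
  drop -4 from [-4, 2] -> [2]
  satisfied 1 clause(s); 2 remain; assigned so far: [3, 4, 5]
unit clause [2] forces x2=T; simplify:
  satisfied 2 clause(s); 0 remain; assigned so far: [2, 3, 4, 5]

Answer: x2=T x3=F x4=T x5=T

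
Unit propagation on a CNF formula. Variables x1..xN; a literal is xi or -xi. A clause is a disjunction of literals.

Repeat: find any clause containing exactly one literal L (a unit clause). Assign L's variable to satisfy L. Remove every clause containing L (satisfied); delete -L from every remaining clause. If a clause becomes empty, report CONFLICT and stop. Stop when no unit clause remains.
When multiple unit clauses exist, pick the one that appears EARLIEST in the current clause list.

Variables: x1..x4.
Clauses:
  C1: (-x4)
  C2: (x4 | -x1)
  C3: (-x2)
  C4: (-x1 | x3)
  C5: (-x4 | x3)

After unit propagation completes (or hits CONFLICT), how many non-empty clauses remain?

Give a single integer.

unit clause [-4] forces x4=F; simplify:
  drop 4 from [4, -1] -> [-1]
  satisfied 2 clause(s); 3 remain; assigned so far: [4]
unit clause [-1] forces x1=F; simplify:
  satisfied 2 clause(s); 1 remain; assigned so far: [1, 4]
unit clause [-2] forces x2=F; simplify:
  satisfied 1 clause(s); 0 remain; assigned so far: [1, 2, 4]

Answer: 0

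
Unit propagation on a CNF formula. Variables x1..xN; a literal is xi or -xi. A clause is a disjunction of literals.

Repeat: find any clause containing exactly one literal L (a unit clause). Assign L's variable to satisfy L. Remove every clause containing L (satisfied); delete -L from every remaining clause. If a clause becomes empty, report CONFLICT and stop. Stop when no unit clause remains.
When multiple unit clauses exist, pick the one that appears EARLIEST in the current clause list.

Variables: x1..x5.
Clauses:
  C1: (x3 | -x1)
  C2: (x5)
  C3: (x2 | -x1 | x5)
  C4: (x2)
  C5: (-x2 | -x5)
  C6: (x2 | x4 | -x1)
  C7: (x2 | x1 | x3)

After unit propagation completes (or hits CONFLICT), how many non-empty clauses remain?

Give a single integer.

unit clause [5] forces x5=T; simplify:
  drop -5 from [-2, -5] -> [-2]
  satisfied 2 clause(s); 5 remain; assigned so far: [5]
unit clause [2] forces x2=T; simplify:
  drop -2 from [-2] -> [] (empty!)
  satisfied 3 clause(s); 2 remain; assigned so far: [2, 5]
CONFLICT (empty clause)

Answer: 1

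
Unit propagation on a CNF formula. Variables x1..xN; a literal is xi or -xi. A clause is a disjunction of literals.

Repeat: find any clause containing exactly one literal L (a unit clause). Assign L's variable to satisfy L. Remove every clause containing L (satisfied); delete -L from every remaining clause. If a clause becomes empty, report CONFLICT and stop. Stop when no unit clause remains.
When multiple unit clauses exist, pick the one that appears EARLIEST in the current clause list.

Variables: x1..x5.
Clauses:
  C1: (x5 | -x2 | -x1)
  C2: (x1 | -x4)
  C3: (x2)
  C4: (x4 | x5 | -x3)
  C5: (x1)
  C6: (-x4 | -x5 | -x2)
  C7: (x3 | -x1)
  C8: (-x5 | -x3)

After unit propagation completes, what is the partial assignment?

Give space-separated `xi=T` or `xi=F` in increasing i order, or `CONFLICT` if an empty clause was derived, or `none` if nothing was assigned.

Answer: CONFLICT

Derivation:
unit clause [2] forces x2=T; simplify:
  drop -2 from [5, -2, -1] -> [5, -1]
  drop -2 from [-4, -5, -2] -> [-4, -5]
  satisfied 1 clause(s); 7 remain; assigned so far: [2]
unit clause [1] forces x1=T; simplify:
  drop -1 from [5, -1] -> [5]
  drop -1 from [3, -1] -> [3]
  satisfied 2 clause(s); 5 remain; assigned so far: [1, 2]
unit clause [5] forces x5=T; simplify:
  drop -5 from [-4, -5] -> [-4]
  drop -5 from [-5, -3] -> [-3]
  satisfied 2 clause(s); 3 remain; assigned so far: [1, 2, 5]
unit clause [-4] forces x4=F; simplify:
  satisfied 1 clause(s); 2 remain; assigned so far: [1, 2, 4, 5]
unit clause [3] forces x3=T; simplify:
  drop -3 from [-3] -> [] (empty!)
  satisfied 1 clause(s); 1 remain; assigned so far: [1, 2, 3, 4, 5]
CONFLICT (empty clause)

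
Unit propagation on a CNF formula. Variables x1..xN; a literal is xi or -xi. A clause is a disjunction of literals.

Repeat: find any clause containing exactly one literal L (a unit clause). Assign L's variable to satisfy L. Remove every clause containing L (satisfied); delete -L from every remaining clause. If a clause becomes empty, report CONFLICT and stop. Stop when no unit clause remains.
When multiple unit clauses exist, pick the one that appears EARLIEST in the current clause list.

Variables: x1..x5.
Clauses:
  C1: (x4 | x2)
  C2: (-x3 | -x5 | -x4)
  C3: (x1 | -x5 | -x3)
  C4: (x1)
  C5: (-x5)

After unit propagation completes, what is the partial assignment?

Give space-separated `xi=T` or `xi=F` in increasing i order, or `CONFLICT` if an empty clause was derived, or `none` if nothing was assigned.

Answer: x1=T x5=F

Derivation:
unit clause [1] forces x1=T; simplify:
  satisfied 2 clause(s); 3 remain; assigned so far: [1]
unit clause [-5] forces x5=F; simplify:
  satisfied 2 clause(s); 1 remain; assigned so far: [1, 5]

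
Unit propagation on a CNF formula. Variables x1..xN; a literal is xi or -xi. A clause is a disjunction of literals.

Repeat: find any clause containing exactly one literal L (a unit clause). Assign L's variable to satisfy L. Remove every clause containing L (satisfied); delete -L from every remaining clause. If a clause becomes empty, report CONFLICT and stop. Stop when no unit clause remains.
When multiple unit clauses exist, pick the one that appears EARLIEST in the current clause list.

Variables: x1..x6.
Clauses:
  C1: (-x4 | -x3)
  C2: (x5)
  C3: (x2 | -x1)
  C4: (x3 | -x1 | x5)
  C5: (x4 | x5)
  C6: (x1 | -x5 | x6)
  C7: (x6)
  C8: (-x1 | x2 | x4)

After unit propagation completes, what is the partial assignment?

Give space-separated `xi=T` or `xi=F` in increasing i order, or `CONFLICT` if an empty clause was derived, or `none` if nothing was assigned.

unit clause [5] forces x5=T; simplify:
  drop -5 from [1, -5, 6] -> [1, 6]
  satisfied 3 clause(s); 5 remain; assigned so far: [5]
unit clause [6] forces x6=T; simplify:
  satisfied 2 clause(s); 3 remain; assigned so far: [5, 6]

Answer: x5=T x6=T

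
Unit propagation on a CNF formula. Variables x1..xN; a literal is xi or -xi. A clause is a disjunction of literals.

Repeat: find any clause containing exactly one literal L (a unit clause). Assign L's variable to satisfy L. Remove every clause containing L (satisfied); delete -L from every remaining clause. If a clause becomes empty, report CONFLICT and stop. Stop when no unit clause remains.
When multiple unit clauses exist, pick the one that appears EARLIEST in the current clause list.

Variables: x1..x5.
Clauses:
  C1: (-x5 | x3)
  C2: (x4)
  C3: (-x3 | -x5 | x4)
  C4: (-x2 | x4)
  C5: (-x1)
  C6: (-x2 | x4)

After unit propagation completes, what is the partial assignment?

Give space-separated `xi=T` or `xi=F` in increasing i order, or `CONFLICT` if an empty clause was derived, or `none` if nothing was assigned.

unit clause [4] forces x4=T; simplify:
  satisfied 4 clause(s); 2 remain; assigned so far: [4]
unit clause [-1] forces x1=F; simplify:
  satisfied 1 clause(s); 1 remain; assigned so far: [1, 4]

Answer: x1=F x4=T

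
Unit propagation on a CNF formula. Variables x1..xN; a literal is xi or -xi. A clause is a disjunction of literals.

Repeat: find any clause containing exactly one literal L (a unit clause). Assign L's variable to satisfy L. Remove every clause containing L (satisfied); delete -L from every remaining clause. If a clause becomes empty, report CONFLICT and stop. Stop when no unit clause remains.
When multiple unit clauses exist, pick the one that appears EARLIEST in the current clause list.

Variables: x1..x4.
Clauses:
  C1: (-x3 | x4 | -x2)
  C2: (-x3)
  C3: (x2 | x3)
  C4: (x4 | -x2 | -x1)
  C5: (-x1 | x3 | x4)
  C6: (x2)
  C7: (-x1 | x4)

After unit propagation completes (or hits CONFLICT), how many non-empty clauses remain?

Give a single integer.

unit clause [-3] forces x3=F; simplify:
  drop 3 from [2, 3] -> [2]
  drop 3 from [-1, 3, 4] -> [-1, 4]
  satisfied 2 clause(s); 5 remain; assigned so far: [3]
unit clause [2] forces x2=T; simplify:
  drop -2 from [4, -2, -1] -> [4, -1]
  satisfied 2 clause(s); 3 remain; assigned so far: [2, 3]

Answer: 3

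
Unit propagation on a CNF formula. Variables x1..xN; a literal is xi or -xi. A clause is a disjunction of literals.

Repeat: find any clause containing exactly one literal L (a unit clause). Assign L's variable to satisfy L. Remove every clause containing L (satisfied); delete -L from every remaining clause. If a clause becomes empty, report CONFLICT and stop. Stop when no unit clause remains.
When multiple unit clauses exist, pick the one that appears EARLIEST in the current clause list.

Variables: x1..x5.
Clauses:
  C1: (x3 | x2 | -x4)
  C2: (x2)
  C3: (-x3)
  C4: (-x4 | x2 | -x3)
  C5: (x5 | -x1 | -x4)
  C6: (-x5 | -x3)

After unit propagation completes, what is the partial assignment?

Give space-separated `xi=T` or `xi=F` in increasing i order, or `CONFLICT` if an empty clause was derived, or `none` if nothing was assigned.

Answer: x2=T x3=F

Derivation:
unit clause [2] forces x2=T; simplify:
  satisfied 3 clause(s); 3 remain; assigned so far: [2]
unit clause [-3] forces x3=F; simplify:
  satisfied 2 clause(s); 1 remain; assigned so far: [2, 3]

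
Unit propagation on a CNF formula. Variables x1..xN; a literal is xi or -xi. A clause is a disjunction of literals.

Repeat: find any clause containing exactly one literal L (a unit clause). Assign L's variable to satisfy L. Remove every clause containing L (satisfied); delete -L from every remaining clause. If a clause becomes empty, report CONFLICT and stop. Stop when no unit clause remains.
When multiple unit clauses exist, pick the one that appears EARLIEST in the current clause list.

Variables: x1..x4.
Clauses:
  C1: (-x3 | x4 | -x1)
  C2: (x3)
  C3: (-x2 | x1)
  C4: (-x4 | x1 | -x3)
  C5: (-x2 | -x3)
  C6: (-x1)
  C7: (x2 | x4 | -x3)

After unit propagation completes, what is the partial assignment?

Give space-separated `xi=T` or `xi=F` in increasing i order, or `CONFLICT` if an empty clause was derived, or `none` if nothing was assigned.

Answer: CONFLICT

Derivation:
unit clause [3] forces x3=T; simplify:
  drop -3 from [-3, 4, -1] -> [4, -1]
  drop -3 from [-4, 1, -3] -> [-4, 1]
  drop -3 from [-2, -3] -> [-2]
  drop -3 from [2, 4, -3] -> [2, 4]
  satisfied 1 clause(s); 6 remain; assigned so far: [3]
unit clause [-2] forces x2=F; simplify:
  drop 2 from [2, 4] -> [4]
  satisfied 2 clause(s); 4 remain; assigned so far: [2, 3]
unit clause [-1] forces x1=F; simplify:
  drop 1 from [-4, 1] -> [-4]
  satisfied 2 clause(s); 2 remain; assigned so far: [1, 2, 3]
unit clause [-4] forces x4=F; simplify:
  drop 4 from [4] -> [] (empty!)
  satisfied 1 clause(s); 1 remain; assigned so far: [1, 2, 3, 4]
CONFLICT (empty clause)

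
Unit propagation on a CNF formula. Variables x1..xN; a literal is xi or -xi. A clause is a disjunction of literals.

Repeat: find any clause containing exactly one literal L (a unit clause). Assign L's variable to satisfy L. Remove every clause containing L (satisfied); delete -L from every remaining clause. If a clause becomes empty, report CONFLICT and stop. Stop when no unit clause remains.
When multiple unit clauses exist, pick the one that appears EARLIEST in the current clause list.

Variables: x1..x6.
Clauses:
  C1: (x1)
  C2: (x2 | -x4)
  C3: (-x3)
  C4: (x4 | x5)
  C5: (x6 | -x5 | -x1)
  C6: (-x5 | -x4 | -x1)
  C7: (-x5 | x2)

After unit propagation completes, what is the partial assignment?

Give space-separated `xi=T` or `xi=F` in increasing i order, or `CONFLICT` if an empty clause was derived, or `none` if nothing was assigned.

unit clause [1] forces x1=T; simplify:
  drop -1 from [6, -5, -1] -> [6, -5]
  drop -1 from [-5, -4, -1] -> [-5, -4]
  satisfied 1 clause(s); 6 remain; assigned so far: [1]
unit clause [-3] forces x3=F; simplify:
  satisfied 1 clause(s); 5 remain; assigned so far: [1, 3]

Answer: x1=T x3=F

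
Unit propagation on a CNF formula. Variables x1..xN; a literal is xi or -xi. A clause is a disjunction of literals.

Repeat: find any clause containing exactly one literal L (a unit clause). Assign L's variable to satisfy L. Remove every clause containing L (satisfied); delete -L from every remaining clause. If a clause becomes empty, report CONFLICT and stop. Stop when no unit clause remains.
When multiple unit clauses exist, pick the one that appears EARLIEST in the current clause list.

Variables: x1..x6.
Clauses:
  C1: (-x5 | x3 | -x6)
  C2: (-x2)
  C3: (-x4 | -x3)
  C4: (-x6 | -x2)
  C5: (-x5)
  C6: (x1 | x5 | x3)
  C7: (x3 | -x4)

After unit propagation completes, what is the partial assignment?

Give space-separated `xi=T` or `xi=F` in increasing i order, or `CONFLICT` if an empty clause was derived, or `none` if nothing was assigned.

unit clause [-2] forces x2=F; simplify:
  satisfied 2 clause(s); 5 remain; assigned so far: [2]
unit clause [-5] forces x5=F; simplify:
  drop 5 from [1, 5, 3] -> [1, 3]
  satisfied 2 clause(s); 3 remain; assigned so far: [2, 5]

Answer: x2=F x5=F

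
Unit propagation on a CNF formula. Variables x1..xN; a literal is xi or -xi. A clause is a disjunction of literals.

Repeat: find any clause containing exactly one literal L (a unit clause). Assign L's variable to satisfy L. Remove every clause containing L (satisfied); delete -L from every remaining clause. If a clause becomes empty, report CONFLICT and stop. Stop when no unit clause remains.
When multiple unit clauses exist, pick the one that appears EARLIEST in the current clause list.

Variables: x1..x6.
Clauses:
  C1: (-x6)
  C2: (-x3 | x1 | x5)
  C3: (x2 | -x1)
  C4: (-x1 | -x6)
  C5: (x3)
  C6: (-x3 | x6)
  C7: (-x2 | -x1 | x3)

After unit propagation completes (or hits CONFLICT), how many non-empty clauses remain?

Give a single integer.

Answer: 2

Derivation:
unit clause [-6] forces x6=F; simplify:
  drop 6 from [-3, 6] -> [-3]
  satisfied 2 clause(s); 5 remain; assigned so far: [6]
unit clause [3] forces x3=T; simplify:
  drop -3 from [-3, 1, 5] -> [1, 5]
  drop -3 from [-3] -> [] (empty!)
  satisfied 2 clause(s); 3 remain; assigned so far: [3, 6]
CONFLICT (empty clause)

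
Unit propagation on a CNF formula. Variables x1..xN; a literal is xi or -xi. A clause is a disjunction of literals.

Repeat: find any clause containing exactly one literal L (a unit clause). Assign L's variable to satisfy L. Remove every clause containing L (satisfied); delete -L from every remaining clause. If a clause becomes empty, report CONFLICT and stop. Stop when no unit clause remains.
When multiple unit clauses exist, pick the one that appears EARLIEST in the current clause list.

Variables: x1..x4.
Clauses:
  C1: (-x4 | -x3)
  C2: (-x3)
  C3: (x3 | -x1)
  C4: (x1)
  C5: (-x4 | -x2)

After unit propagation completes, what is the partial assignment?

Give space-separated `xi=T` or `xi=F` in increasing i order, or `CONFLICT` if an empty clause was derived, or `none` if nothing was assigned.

unit clause [-3] forces x3=F; simplify:
  drop 3 from [3, -1] -> [-1]
  satisfied 2 clause(s); 3 remain; assigned so far: [3]
unit clause [-1] forces x1=F; simplify:
  drop 1 from [1] -> [] (empty!)
  satisfied 1 clause(s); 2 remain; assigned so far: [1, 3]
CONFLICT (empty clause)

Answer: CONFLICT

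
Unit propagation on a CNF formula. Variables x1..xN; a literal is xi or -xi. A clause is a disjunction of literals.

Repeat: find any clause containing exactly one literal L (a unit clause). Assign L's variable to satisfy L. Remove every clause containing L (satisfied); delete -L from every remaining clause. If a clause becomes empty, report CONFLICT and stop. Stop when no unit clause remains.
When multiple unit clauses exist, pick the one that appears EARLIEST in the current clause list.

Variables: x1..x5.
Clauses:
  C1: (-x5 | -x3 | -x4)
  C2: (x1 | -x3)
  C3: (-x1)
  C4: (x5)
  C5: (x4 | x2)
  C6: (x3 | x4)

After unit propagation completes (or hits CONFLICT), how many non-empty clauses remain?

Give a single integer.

unit clause [-1] forces x1=F; simplify:
  drop 1 from [1, -3] -> [-3]
  satisfied 1 clause(s); 5 remain; assigned so far: [1]
unit clause [-3] forces x3=F; simplify:
  drop 3 from [3, 4] -> [4]
  satisfied 2 clause(s); 3 remain; assigned so far: [1, 3]
unit clause [5] forces x5=T; simplify:
  satisfied 1 clause(s); 2 remain; assigned so far: [1, 3, 5]
unit clause [4] forces x4=T; simplify:
  satisfied 2 clause(s); 0 remain; assigned so far: [1, 3, 4, 5]

Answer: 0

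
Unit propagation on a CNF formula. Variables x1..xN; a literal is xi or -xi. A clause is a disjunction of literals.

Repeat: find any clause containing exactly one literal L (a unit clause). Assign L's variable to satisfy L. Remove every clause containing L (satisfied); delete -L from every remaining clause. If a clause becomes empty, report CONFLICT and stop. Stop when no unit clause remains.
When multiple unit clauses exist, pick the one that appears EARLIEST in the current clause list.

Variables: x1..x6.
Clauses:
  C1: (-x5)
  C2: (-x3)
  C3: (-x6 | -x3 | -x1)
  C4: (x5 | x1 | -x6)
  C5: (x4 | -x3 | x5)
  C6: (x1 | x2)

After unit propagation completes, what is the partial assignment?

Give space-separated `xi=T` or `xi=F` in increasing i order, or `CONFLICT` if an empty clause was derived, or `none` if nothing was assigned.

Answer: x3=F x5=F

Derivation:
unit clause [-5] forces x5=F; simplify:
  drop 5 from [5, 1, -6] -> [1, -6]
  drop 5 from [4, -3, 5] -> [4, -3]
  satisfied 1 clause(s); 5 remain; assigned so far: [5]
unit clause [-3] forces x3=F; simplify:
  satisfied 3 clause(s); 2 remain; assigned so far: [3, 5]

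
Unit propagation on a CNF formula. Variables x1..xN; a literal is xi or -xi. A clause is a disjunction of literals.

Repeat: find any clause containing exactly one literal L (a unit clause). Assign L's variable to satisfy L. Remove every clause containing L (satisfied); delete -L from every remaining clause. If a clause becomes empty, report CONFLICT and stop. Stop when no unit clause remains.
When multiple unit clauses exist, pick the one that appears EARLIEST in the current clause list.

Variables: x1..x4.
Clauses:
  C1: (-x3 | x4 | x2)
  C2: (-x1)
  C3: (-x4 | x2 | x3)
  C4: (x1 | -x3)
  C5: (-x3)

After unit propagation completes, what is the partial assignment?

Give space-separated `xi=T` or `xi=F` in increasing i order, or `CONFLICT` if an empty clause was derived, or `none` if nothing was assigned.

unit clause [-1] forces x1=F; simplify:
  drop 1 from [1, -3] -> [-3]
  satisfied 1 clause(s); 4 remain; assigned so far: [1]
unit clause [-3] forces x3=F; simplify:
  drop 3 from [-4, 2, 3] -> [-4, 2]
  satisfied 3 clause(s); 1 remain; assigned so far: [1, 3]

Answer: x1=F x3=F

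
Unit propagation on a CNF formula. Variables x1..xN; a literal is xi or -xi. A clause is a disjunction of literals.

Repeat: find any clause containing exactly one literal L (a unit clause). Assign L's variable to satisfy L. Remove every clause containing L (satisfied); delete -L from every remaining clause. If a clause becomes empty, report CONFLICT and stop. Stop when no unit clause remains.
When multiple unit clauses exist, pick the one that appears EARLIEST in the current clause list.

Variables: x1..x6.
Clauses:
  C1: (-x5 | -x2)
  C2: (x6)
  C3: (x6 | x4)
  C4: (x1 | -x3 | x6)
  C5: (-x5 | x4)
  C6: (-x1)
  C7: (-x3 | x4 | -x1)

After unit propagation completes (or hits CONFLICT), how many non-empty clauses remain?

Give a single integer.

Answer: 2

Derivation:
unit clause [6] forces x6=T; simplify:
  satisfied 3 clause(s); 4 remain; assigned so far: [6]
unit clause [-1] forces x1=F; simplify:
  satisfied 2 clause(s); 2 remain; assigned so far: [1, 6]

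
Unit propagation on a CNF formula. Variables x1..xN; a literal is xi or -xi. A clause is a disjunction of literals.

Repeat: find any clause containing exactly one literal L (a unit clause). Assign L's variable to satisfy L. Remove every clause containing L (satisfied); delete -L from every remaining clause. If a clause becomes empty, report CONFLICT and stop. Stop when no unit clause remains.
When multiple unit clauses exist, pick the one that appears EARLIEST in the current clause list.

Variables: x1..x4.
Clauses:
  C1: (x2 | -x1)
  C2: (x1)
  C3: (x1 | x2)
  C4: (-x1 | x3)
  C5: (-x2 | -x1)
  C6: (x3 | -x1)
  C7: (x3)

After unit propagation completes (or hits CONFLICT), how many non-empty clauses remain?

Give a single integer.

Answer: 3

Derivation:
unit clause [1] forces x1=T; simplify:
  drop -1 from [2, -1] -> [2]
  drop -1 from [-1, 3] -> [3]
  drop -1 from [-2, -1] -> [-2]
  drop -1 from [3, -1] -> [3]
  satisfied 2 clause(s); 5 remain; assigned so far: [1]
unit clause [2] forces x2=T; simplify:
  drop -2 from [-2] -> [] (empty!)
  satisfied 1 clause(s); 4 remain; assigned so far: [1, 2]
CONFLICT (empty clause)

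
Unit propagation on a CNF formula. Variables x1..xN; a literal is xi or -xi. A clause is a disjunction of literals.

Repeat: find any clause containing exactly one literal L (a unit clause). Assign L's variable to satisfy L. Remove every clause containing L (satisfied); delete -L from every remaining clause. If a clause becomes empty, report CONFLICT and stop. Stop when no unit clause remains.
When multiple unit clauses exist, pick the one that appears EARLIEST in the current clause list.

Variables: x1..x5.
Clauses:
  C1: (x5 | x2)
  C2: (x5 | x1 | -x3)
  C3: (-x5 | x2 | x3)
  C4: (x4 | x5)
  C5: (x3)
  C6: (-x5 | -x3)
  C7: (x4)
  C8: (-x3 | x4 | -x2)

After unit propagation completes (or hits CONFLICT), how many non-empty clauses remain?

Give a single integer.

unit clause [3] forces x3=T; simplify:
  drop -3 from [5, 1, -3] -> [5, 1]
  drop -3 from [-5, -3] -> [-5]
  drop -3 from [-3, 4, -2] -> [4, -2]
  satisfied 2 clause(s); 6 remain; assigned so far: [3]
unit clause [-5] forces x5=F; simplify:
  drop 5 from [5, 2] -> [2]
  drop 5 from [5, 1] -> [1]
  drop 5 from [4, 5] -> [4]
  satisfied 1 clause(s); 5 remain; assigned so far: [3, 5]
unit clause [2] forces x2=T; simplify:
  drop -2 from [4, -2] -> [4]
  satisfied 1 clause(s); 4 remain; assigned so far: [2, 3, 5]
unit clause [1] forces x1=T; simplify:
  satisfied 1 clause(s); 3 remain; assigned so far: [1, 2, 3, 5]
unit clause [4] forces x4=T; simplify:
  satisfied 3 clause(s); 0 remain; assigned so far: [1, 2, 3, 4, 5]

Answer: 0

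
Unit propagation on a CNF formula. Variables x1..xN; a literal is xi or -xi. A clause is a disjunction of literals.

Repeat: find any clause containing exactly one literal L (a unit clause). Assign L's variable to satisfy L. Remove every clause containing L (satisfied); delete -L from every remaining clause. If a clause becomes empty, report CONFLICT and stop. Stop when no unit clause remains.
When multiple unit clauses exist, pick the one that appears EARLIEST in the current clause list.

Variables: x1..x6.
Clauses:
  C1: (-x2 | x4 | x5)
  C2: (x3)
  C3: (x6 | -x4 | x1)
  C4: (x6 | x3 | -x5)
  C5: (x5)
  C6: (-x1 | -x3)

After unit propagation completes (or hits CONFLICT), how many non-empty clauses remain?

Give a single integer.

unit clause [3] forces x3=T; simplify:
  drop -3 from [-1, -3] -> [-1]
  satisfied 2 clause(s); 4 remain; assigned so far: [3]
unit clause [5] forces x5=T; simplify:
  satisfied 2 clause(s); 2 remain; assigned so far: [3, 5]
unit clause [-1] forces x1=F; simplify:
  drop 1 from [6, -4, 1] -> [6, -4]
  satisfied 1 clause(s); 1 remain; assigned so far: [1, 3, 5]

Answer: 1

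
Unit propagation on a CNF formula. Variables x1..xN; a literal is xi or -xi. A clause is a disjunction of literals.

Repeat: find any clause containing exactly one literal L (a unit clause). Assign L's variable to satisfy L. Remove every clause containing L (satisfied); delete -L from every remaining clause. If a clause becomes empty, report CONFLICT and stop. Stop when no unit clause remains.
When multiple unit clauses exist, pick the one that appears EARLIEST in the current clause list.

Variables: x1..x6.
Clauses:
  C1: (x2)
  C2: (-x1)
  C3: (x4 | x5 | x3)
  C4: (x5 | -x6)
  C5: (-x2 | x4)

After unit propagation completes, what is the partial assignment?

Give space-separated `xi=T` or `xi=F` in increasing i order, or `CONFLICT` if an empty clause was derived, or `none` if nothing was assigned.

unit clause [2] forces x2=T; simplify:
  drop -2 from [-2, 4] -> [4]
  satisfied 1 clause(s); 4 remain; assigned so far: [2]
unit clause [-1] forces x1=F; simplify:
  satisfied 1 clause(s); 3 remain; assigned so far: [1, 2]
unit clause [4] forces x4=T; simplify:
  satisfied 2 clause(s); 1 remain; assigned so far: [1, 2, 4]

Answer: x1=F x2=T x4=T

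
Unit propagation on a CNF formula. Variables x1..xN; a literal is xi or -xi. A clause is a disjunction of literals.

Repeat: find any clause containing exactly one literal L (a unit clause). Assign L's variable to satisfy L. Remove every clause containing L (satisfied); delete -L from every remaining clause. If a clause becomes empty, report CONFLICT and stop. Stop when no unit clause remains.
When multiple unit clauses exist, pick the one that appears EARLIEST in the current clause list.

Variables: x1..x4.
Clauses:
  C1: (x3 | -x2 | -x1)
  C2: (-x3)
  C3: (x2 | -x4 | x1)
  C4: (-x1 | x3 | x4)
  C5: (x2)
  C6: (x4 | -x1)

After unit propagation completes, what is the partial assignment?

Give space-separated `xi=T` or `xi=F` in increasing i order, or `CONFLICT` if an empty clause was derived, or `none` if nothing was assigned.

unit clause [-3] forces x3=F; simplify:
  drop 3 from [3, -2, -1] -> [-2, -1]
  drop 3 from [-1, 3, 4] -> [-1, 4]
  satisfied 1 clause(s); 5 remain; assigned so far: [3]
unit clause [2] forces x2=T; simplify:
  drop -2 from [-2, -1] -> [-1]
  satisfied 2 clause(s); 3 remain; assigned so far: [2, 3]
unit clause [-1] forces x1=F; simplify:
  satisfied 3 clause(s); 0 remain; assigned so far: [1, 2, 3]

Answer: x1=F x2=T x3=F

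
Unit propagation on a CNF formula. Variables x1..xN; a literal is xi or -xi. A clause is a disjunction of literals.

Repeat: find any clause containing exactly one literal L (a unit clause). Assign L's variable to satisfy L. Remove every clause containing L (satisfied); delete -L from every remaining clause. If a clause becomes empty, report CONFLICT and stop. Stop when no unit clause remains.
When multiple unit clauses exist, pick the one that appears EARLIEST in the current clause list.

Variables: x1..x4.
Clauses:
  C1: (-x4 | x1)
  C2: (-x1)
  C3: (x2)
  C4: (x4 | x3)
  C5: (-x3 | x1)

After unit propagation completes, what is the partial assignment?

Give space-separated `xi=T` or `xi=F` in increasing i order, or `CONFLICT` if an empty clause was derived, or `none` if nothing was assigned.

Answer: CONFLICT

Derivation:
unit clause [-1] forces x1=F; simplify:
  drop 1 from [-4, 1] -> [-4]
  drop 1 from [-3, 1] -> [-3]
  satisfied 1 clause(s); 4 remain; assigned so far: [1]
unit clause [-4] forces x4=F; simplify:
  drop 4 from [4, 3] -> [3]
  satisfied 1 clause(s); 3 remain; assigned so far: [1, 4]
unit clause [2] forces x2=T; simplify:
  satisfied 1 clause(s); 2 remain; assigned so far: [1, 2, 4]
unit clause [3] forces x3=T; simplify:
  drop -3 from [-3] -> [] (empty!)
  satisfied 1 clause(s); 1 remain; assigned so far: [1, 2, 3, 4]
CONFLICT (empty clause)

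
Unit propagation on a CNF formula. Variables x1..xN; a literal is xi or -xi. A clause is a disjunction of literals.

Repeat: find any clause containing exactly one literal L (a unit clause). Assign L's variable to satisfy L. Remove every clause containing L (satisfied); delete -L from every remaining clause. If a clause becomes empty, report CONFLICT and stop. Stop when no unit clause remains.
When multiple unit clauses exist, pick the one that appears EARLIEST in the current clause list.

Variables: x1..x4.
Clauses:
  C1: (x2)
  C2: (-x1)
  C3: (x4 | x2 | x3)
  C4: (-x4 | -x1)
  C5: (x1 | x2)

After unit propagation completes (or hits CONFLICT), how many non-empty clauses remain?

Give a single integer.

Answer: 0

Derivation:
unit clause [2] forces x2=T; simplify:
  satisfied 3 clause(s); 2 remain; assigned so far: [2]
unit clause [-1] forces x1=F; simplify:
  satisfied 2 clause(s); 0 remain; assigned so far: [1, 2]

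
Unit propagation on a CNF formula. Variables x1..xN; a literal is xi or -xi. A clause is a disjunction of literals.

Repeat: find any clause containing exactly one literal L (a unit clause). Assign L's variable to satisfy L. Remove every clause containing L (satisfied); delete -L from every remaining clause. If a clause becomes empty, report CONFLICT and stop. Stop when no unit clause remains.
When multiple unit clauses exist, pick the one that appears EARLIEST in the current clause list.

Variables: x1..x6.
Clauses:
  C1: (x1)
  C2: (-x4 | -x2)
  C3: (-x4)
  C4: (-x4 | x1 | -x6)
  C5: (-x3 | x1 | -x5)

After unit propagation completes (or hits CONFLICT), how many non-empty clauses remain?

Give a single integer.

unit clause [1] forces x1=T; simplify:
  satisfied 3 clause(s); 2 remain; assigned so far: [1]
unit clause [-4] forces x4=F; simplify:
  satisfied 2 clause(s); 0 remain; assigned so far: [1, 4]

Answer: 0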